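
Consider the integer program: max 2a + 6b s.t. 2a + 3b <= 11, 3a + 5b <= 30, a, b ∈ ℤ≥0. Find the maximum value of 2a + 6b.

20

Relaxing integrality, the LP optimum is 22.00 at (a,b) = (0, 3.67), which is not an integer point.
(a,b)=(1,3): 2·1+3·3=11≤11, 3·1+5·3=18≤30, objective 20.
(a,b)=(0,3): 2·0+3·3=9≤11, 3·0+5·3=15≤30, objective 18.
(a,b)=(2,2): 2·2+3·2=10≤11, 3·2+5·2=16≤30, objective 16.
(a,b)=(1,2): 2·1+3·2=8≤11, 3·1+5·2=13≤30, objective 14.
The best lattice point is (1,3), giving 20.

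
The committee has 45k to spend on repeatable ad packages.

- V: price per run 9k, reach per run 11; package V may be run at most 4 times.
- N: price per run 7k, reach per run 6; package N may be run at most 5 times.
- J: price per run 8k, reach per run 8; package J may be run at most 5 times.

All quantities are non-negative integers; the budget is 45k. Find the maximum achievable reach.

This is a bounded integer knapsack.
4×V and 1×N: price 43 ≤ 45, reach 4·11 + 1·6 = 50.
4×V and 1×J: price 44 ≤ 45, reach 4·11 + 1·8 = 52.
Best is 52.

52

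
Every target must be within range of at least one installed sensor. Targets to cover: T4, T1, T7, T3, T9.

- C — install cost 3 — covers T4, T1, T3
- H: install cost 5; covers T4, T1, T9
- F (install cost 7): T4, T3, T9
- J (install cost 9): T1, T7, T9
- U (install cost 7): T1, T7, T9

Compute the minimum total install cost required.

Choose C and U: together they cover T4, T1, T7, T3, T9 — every target.
Total install cost: 3 + 7 = 10.
No cover costs less than 10.

10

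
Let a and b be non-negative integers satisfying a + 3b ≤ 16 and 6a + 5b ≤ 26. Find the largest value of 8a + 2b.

32

Relaxing integrality, the LP optimum is 34.67 at (a,b) = (4.33, 0), which is not an integer point.
(a,b)=(4,0): 1·4+3·0=4≤16, 6·4+5·0=24≤26, objective 32.
(a,b)=(3,1): 1·3+3·1=6≤16, 6·3+5·1=23≤26, objective 26.
Maximum is 32 at (a,b)=(4,0).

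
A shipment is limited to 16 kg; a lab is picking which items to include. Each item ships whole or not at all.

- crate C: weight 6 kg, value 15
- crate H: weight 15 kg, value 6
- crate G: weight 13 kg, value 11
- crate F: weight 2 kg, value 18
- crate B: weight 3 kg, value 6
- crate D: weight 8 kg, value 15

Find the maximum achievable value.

48

crate C + crate F + crate D: weight 6 + 2 + 8 = 16 ≤ 16, value 15 + 18 + 15 = 48.
crate C + crate F + crate B: weight 6 + 2 + 3 = 11 ≤ 16, value 15 + 18 + 6 = 39.
crate F + crate B + crate D: weight 2 + 3 + 8 = 13 ≤ 16, value 18 + 6 + 15 = 39.
Best is crate C, crate F, and crate D with total value 48.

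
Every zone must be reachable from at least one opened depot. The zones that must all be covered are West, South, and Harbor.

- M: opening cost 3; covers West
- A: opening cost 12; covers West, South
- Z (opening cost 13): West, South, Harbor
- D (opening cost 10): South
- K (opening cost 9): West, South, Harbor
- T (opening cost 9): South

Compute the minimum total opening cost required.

9

The greedy cost-per-new-zone heuristic would pick M and K for 12, but a cheaper cover exists.
K alone covers West, South, Harbor — every zone.
Total opening cost: 9.
No cover costs less than 9.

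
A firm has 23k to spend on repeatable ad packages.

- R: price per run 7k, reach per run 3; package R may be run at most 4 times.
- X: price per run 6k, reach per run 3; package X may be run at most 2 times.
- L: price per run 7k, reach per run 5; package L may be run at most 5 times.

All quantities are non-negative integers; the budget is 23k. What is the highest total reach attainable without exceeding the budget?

15

This is a bounded integer knapsack.
L has the best ratio (5/7); taking only L gives at most 3×5 = 15 (stopped by the price limit).
Optimal: 3×L: price 21 ≤ 23, reach 3·5 = 15.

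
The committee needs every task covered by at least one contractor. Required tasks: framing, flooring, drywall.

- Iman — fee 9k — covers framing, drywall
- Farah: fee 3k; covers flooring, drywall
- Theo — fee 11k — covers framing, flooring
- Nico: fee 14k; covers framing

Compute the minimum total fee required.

12

Choose Iman and Farah: together they cover framing, flooring, drywall — every task.
Total fee: 9 + 3 = 12.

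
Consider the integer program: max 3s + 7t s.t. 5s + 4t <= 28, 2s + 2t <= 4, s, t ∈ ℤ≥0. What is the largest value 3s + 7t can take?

14

(s,t)=(0,2) is feasible, giving 14.
(s,t)=(1,1) is feasible, giving 10.
(s,t)=(0,1) is feasible, giving 7.
Maximum is 14 at (s,t)=(0,2).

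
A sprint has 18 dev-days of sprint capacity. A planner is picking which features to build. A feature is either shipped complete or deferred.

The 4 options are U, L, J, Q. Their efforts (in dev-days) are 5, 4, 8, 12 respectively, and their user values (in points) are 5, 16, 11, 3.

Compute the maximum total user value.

U + L + J: effort 5 + 4 + 8 = 17 ≤ 18, user value 5 + 16 + 11 = 32.
L + J: effort 4 + 8 = 12 ≤ 18, user value 16 + 11 = 27.
U + L: effort 5 + 4 = 9 ≤ 18, user value 5 + 16 = 21.
Best is U, L, and J with total user value 32.

32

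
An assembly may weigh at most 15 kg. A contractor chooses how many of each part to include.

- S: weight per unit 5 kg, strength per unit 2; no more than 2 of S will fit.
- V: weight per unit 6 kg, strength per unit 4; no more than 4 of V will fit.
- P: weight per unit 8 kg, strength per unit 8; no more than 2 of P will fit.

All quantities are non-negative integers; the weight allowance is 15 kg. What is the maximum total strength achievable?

This is a bounded integer knapsack.
P has the best ratio (8/8); taking only P gives at most 1×8 = 8 (stopped by the weight limit).
Mixing does better — 1×V and 1×P: weight 14 ≤ 15, strength 1·4 + 1·8 = 12.

12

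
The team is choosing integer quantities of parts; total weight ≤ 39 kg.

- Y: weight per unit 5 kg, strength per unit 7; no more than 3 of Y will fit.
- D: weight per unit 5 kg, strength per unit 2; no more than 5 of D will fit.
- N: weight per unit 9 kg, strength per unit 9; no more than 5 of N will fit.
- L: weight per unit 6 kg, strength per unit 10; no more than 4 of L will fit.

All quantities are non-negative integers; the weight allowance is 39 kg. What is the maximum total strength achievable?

L has the best ratio (10/6); taking only L gives at most 4×10 = 40 (stopped by the supply cap of 4).
Mixing does better — 3×Y and 4×L: weight 39 ≤ 39, strength 3·7 + 4·10 = 61.

61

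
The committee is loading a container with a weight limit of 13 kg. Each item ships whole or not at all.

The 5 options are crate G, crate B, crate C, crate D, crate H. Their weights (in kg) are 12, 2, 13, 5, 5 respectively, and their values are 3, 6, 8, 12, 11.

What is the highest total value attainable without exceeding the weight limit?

29

Allowing fractional choices, the relaxed optimum would be about 29.6, but items are indivisible.
crate B + crate D: weight 2 + 5 = 7 ≤ 13, value 6 + 12 = 18.
crate D + crate H: weight 5 + 5 = 10 ≤ 13, value 12 + 11 = 23.
crate B + crate D + crate H: weight 2 + 5 + 5 = 12 ≤ 13, value 6 + 12 + 11 = 29.
Best is crate B, crate D, and crate H with total value 29.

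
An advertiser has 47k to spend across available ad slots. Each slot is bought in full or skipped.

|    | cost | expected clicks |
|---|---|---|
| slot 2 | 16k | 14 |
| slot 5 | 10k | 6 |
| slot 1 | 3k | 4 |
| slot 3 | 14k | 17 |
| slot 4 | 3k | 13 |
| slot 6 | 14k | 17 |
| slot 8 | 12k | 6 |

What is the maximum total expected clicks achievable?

61

Allowing fractional choices, the relaxed optimum would be about 62.4, but ad slots are indivisible.
slot 5 + slot 1 + slot 3 + slot 4 + slot 6: cost 10 + 3 + 14 + 3 + 14 = 44 ≤ 47, expected clicks 6 + 4 + 17 + 13 + 17 = 57.
slot 2 + slot 3 + slot 4 + slot 6: cost 16 + 14 + 3 + 14 = 47 ≤ 47, expected clicks 14 + 17 + 13 + 17 = 61.
Best is slot 2, slot 3, slot 4, and slot 6 with total expected clicks 61.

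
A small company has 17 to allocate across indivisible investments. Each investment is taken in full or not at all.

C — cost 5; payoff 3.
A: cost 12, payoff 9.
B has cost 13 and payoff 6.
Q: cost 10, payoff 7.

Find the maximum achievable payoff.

12

Take C and A: cost 5 + 12 = 17 ≤ 17, payoff 3 + 9 = 12.
No other feasible combination does better.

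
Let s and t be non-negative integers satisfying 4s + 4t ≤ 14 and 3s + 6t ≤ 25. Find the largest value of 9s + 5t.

Relaxing integrality, the LP optimum is 31.50 at (s,t) = (3.5, 0), which is not an integer point.
(s,t)=(3,0): 4·3+4·0=12≤14, 3·3+6·0=9≤25, objective 27.
(s,t)=(2,1): 4·2+4·1=12≤14, 3·2+6·1=12≤25, objective 23.
Maximum is 27 at (s,t)=(3,0).

27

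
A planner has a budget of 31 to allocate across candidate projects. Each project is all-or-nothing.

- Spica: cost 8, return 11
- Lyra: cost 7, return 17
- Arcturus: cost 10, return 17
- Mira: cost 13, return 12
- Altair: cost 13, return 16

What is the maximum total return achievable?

50

Allowing fractional choices, the relaxed optimum would be about 52.4, but projects are indivisible.
Lyra + Arcturus + Altair: cost 7 + 10 + 13 = 30 ≤ 31, return 17 + 17 + 16 = 50.
Spica + Lyra + Arcturus: cost 8 + 7 + 10 = 25 ≤ 31, return 11 + 17 + 17 = 45.
Lyra + Arcturus + Mira: cost 7 + 10 + 13 = 30 ≤ 31, return 17 + 17 + 12 = 46.
Best is Lyra, Arcturus, and Altair with total return 50.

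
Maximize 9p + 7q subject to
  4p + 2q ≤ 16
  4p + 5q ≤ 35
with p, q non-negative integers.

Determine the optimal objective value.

Relaxing integrality, the LP optimum is 51.83 at (p,q) = (0.833, 6.33), which is not an integer point.
(p,q)=(1,6): 4·1+2·6=16≤16, 4·1+5·6=34≤35, objective 51.
(p,q)=(0,7): 4·0+2·7=14≤16, 4·0+5·7=35≤35, objective 49.
(p,q)=(1,5): 4·1+2·5=14≤16, 4·1+5·5=29≤35, objective 44.
(p,q)=(0,6): 4·0+2·6=12≤16, 4·0+5·6=30≤35, objective 42.
The best lattice point is (1,6), giving 51.

51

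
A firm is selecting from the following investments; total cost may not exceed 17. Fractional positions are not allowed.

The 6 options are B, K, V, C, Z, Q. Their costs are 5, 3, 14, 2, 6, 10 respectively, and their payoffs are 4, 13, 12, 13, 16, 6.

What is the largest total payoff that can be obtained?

Allowing fractional choices, the relaxed optimum would be about 47.1, but investments are indivisible.
K + C + Z: cost 3 + 2 + 6 = 11 ≤ 17, payoff 13 + 13 + 16 = 42.
B + K + C + Z: cost 5 + 3 + 2 + 6 = 16 ≤ 17, payoff 4 + 13 + 13 + 16 = 46.
Best is B, K, C, and Z with total payoff 46.

46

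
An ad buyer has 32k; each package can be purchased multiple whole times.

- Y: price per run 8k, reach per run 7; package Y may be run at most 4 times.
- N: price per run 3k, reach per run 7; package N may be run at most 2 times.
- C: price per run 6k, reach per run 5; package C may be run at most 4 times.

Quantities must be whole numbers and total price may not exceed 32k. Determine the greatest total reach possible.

36

Take 1×Y, 2×N, and 3×C: price 32 ≤ 32, reach 1·7 + 2·7 + 3·5 = 36.
N has the best ratio (7/3) and is taken to its limit of 2; remaining capacity is filled optimally with the others.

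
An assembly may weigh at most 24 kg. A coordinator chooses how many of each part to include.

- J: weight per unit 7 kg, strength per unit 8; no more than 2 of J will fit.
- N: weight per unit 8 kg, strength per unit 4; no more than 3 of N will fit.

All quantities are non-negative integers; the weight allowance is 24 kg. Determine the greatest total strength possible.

20

J has the best ratio (8/7); taking only J gives at most 2×8 = 16 (stopped by the supply cap of 2).
Mixing does better — 2×J and 1×N: weight 22 ≤ 24, strength 2·8 + 1·4 = 20.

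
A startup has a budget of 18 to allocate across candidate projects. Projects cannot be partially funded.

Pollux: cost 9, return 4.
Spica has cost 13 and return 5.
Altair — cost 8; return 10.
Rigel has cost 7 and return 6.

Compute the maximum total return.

16

This is an integer program with binary decision variables.
Take Altair and Rigel: cost 8 + 7 = 15 ≤ 18, return 10 + 6 = 16.
No other feasible combination does better.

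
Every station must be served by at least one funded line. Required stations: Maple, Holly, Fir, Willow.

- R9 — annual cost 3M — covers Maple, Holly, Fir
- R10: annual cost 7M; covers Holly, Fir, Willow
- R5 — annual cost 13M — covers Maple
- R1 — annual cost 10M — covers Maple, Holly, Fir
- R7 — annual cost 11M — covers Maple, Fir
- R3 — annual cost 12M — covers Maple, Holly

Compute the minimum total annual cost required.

10

This is an integer covering problem.
Choose R9 and R10: together they cover Maple, Holly, Fir, Willow — every station.
Total annual cost: 3 + 7 = 10.
No cover costs less than 10.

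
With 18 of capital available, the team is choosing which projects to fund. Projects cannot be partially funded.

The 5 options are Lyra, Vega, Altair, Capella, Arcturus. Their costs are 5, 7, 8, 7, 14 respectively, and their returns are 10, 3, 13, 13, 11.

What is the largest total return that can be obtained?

26

This is a 0-1 knapsack instance.
Lyra + Altair: cost 5 + 8 = 13 ≤ 18, return 10 + 13 = 23.
Lyra + Capella: cost 5 + 7 = 12 ≤ 18, return 10 + 13 = 23.
Altair + Capella: cost 8 + 7 = 15 ≤ 18, return 13 + 13 = 26.
Best is Altair and Capella with total return 26.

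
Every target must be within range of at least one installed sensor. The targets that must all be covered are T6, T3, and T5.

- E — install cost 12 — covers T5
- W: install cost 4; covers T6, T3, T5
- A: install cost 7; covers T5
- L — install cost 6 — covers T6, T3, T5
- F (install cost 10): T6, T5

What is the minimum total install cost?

4

This is a weighted set-cover instance.
W alone covers T6, T3, T5 — every target.
Total install cost: 4.
No cover costs less than 4.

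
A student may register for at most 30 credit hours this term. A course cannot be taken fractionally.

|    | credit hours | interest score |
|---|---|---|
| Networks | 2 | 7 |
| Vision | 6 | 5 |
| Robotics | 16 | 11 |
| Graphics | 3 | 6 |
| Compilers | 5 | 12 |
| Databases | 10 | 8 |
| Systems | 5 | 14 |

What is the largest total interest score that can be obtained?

Take Networks, Graphics, Compilers, Databases, and Systems: credit hours 2 + 3 + 5 + 10 + 5 = 25 ≤ 30, interest score 7 + 6 + 12 + 8 + 14 = 47.
No other feasible combination does better.

47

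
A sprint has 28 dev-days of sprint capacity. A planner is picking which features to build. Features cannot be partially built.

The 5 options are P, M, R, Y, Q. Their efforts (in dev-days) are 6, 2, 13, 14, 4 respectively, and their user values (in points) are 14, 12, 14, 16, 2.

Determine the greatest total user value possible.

44

P + M + Y + Q: effort 6 + 2 + 14 + 4 = 26 ≤ 28, user value 14 + 12 + 16 + 2 = 44.
P + M + Y: effort 6 + 2 + 14 = 22 ≤ 28, user value 14 + 12 + 16 = 42.
Best is P, M, Y, and Q with total user value 44.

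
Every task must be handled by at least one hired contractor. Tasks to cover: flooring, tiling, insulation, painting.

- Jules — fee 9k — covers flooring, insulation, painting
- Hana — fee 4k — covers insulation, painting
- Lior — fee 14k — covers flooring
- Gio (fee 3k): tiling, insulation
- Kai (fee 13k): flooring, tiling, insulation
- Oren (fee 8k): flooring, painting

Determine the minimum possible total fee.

11

The greedy cost-per-new-task heuristic would pick Gio, Hana, and Oren for 15, but a cheaper cover exists.
Choose Gio and Oren: together they cover flooring, tiling, insulation, painting — every task.
Total fee: 3 + 8 = 11.
No cover costs less than 11.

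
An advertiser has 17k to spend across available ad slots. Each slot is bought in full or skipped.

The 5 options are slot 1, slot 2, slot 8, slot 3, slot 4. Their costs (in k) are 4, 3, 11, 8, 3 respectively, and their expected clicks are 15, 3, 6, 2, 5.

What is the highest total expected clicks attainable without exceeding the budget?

Allowing fractional choices, the relaxed optimum would be about 26.8, but ad slots are indivisible.
slot 1 + slot 2 + slot 4: cost 4 + 3 + 3 = 10 ≤ 17, expected clicks 15 + 3 + 5 = 23.
slot 1 + slot 3 + slot 4: cost 4 + 8 + 3 = 15 ≤ 17, expected clicks 15 + 2 + 5 = 22.
Best is slot 1, slot 2, and slot 4 with total expected clicks 23.

23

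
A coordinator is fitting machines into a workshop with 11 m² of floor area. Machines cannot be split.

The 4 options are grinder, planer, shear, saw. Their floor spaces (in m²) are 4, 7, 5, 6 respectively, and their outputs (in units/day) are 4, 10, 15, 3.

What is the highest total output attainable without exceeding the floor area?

Allowing fractional choices, the relaxed optimum would be about 23.6, but machines are indivisible.
shear + saw: floor space 5 + 6 = 11 ≤ 11, output 15 + 3 = 18.
grinder + shear: floor space 4 + 5 = 9 ≤ 11, output 4 + 15 = 19.
Best is grinder and shear with total output 19.

19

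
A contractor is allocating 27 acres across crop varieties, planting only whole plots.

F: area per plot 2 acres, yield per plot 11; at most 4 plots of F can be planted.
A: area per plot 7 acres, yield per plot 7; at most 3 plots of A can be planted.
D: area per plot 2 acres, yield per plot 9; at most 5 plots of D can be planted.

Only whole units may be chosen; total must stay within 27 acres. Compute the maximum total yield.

F has the best ratio (11/2); taking only F gives at most 4×11 = 44 (stopped by the supply cap of 4).
Mixing does better — 4×F, 1×A, and 5×D: area 25 ≤ 27, yield 4·11 + 1·7 + 5·9 = 96.

96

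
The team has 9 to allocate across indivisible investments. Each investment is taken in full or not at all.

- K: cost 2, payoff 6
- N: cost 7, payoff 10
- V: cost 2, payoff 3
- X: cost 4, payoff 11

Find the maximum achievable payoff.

Allowing fractional choices, the relaxed optimum would be about 21.4, but investments are indivisible.
K + X: cost 2 + 4 = 6 ≤ 9, payoff 6 + 11 = 17.
K + N: cost 2 + 7 = 9 ≤ 9, payoff 6 + 10 = 16.
K + V + X: cost 2 + 2 + 4 = 8 ≤ 9, payoff 6 + 3 + 11 = 20.
Best is K, V, and X with total payoff 20.

20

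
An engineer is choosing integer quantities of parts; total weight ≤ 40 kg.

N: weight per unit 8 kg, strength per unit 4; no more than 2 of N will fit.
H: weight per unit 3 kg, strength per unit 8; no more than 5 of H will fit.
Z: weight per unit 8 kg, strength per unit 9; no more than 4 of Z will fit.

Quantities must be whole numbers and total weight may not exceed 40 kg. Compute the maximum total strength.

67

H has the best ratio (8/3); taking only H gives at most 5×8 = 40 (stopped by the supply cap of 5).
Mixing does better — 5×H and 3×Z: weight 39 ≤ 40, strength 5·8 + 3·9 = 67.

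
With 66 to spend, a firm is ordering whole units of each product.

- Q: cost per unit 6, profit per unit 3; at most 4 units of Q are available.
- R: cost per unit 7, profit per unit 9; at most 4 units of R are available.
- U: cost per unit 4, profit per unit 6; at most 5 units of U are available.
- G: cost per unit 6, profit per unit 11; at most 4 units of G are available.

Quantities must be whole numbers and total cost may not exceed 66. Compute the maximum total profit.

Take 3×R, 5×U, and 4×G: cost 65 ≤ 66, profit 3·9 + 5·6 + 4·11 = 101.
G has the best ratio (11/6) and is taken to its limit of 4; remaining capacity is filled optimally with the others.

101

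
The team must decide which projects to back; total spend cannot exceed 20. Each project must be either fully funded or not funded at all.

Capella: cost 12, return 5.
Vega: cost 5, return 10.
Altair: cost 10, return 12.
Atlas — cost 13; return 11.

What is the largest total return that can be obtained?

Take Vega and Altair: cost 5 + 10 = 15 ≤ 20, return 10 + 12 = 22.
No other feasible combination does better.

22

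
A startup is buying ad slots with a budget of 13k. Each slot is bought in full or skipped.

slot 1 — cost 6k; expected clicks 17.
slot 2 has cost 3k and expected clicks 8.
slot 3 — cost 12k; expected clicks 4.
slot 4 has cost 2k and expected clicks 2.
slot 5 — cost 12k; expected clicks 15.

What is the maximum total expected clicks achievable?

Allowing fractional choices, the relaxed optimum would be about 30.0, but ad slots are indivisible.
slot 1 + slot 2: cost 6 + 3 = 9 ≤ 13, expected clicks 17 + 8 = 25.
slot 1 + slot 4: cost 6 + 2 = 8 ≤ 13, expected clicks 17 + 2 = 19.
slot 1 + slot 2 + slot 4: cost 6 + 3 + 2 = 11 ≤ 13, expected clicks 17 + 8 + 2 = 27.
Best is slot 1, slot 2, and slot 4 with total expected clicks 27.

27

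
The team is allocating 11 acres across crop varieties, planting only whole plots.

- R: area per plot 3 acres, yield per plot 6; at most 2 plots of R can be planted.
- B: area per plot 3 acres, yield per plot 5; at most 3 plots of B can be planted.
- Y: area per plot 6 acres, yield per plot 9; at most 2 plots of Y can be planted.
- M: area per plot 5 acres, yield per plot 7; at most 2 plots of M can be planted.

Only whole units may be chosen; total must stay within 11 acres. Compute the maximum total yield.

This is a bounded integer knapsack.
R has the best ratio (6/3); taking only R gives at most 2×6 = 12 (stopped by the supply cap of 2).
Mixing does better — 2×R and 1×M: area 11 ≤ 11, yield 2·6 + 1·7 = 19.

19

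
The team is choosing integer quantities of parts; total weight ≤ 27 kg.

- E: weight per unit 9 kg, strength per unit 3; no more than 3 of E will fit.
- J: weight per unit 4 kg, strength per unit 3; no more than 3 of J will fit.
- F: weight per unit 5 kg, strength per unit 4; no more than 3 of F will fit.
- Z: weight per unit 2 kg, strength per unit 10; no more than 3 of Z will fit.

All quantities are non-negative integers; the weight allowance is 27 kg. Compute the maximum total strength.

This is a bounded integer knapsack.
Take 1×J, 3×F, and 3×Z: weight 25 ≤ 27, strength 1·3 + 3·4 + 3·10 = 45.
Z has the best ratio (10/2) and is taken to its limit of 3; remaining capacity is filled optimally with the others.

45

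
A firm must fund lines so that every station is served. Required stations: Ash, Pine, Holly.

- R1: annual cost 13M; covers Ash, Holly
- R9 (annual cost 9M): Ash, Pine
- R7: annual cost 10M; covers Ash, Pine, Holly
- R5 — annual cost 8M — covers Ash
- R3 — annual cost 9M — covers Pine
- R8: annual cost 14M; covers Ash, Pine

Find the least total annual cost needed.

This is a weighted set-cover instance.
R7 alone covers Ash, Pine, Holly — every station.
Total annual cost: 10.
No cover costs less than 10.

10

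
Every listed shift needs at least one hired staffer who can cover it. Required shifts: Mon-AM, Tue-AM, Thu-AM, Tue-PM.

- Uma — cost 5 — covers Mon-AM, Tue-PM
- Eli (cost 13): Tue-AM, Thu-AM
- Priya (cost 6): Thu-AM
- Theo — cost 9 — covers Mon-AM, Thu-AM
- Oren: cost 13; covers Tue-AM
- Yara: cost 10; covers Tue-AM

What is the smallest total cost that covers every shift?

This is an integer covering problem.
The greedy cost-per-new-shift heuristic would pick Uma, Priya, and Yara for 21, but a cheaper cover exists.
Choose Uma and Eli: together they cover Mon-AM, Tue-AM, Thu-AM, Tue-PM — every shift.
Total cost: 5 + 13 = 18.
No cover costs less than 18.

18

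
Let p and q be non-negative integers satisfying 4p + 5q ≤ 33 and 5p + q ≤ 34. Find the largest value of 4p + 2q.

Relaxing integrality, the LP optimum is 28.86 at (p,q) = (6.52, 1.38), which is not an integer point.
(p,q)=(6,1): 4·6+5·1=29≤33, 5·6+1·1=31≤34, objective 26.
(p,q)=(6,0): 4·6+5·0=24≤33, 5·6+1·0=30≤34, objective 24.
(p,q)=(5,2): 4·5+5·2=30≤33, 5·5+1·2=27≤34, objective 24.
The best lattice point is (6,1), giving 26.

26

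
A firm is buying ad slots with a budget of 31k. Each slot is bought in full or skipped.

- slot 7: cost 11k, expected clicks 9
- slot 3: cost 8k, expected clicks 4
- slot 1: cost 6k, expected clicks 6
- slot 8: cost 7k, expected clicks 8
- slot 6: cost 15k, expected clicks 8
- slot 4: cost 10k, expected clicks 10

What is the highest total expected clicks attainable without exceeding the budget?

slot 7 + slot 8 + slot 4: cost 11 + 7 + 10 = 28 ≤ 31, expected clicks 9 + 8 + 10 = 27.
slot 3 + slot 1 + slot 8 + slot 4: cost 8 + 6 + 7 + 10 = 31 ≤ 31, expected clicks 4 + 6 + 8 + 10 = 28.
slot 7 + slot 1 + slot 4: cost 11 + 6 + 10 = 27 ≤ 31, expected clicks 9 + 6 + 10 = 25.
Best is slot 3, slot 1, slot 8, and slot 4 with total expected clicks 28.

28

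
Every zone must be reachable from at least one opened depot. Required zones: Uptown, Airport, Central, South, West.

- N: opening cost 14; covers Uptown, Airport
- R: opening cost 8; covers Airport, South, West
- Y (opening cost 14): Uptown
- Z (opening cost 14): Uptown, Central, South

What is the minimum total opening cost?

Choose R and Z: together they cover Uptown, Airport, Central, South, West — every zone.
Total opening cost: 8 + 14 = 22.
No cover costs less than 22.

22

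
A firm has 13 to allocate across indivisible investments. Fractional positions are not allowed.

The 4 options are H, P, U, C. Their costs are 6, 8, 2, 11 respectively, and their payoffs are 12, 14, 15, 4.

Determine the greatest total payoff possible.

29

H + U: cost 6 + 2 = 8 ≤ 13, payoff 12 + 15 = 27.
U + C: cost 2 + 11 = 13 ≤ 13, payoff 15 + 4 = 19.
P + U: cost 8 + 2 = 10 ≤ 13, payoff 14 + 15 = 29.
Best is P and U with total payoff 29.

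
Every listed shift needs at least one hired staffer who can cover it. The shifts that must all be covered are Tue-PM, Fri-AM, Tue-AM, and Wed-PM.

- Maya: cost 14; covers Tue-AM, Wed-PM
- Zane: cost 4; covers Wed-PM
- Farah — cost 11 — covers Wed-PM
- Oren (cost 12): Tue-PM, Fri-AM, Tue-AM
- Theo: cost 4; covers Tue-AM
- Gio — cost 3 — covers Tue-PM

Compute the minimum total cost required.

16

The greedy cost-per-new-shift heuristic would pick Gio, Zane, Theo, and Oren for 23, but a cheaper cover exists.
Choose Zane and Oren: together they cover Tue-PM, Fri-AM, Tue-AM, Wed-PM — every shift.
Total cost: 4 + 12 = 16.
No cover costs less than 16.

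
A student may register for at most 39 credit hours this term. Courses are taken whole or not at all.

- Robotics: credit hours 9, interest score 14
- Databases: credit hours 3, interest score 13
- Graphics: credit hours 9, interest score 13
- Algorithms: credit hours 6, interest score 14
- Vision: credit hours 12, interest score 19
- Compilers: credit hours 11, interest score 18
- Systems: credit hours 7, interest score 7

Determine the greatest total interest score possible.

73

Robotics + Databases + Graphics + Algorithms + Vision: credit hours 9 + 3 + 9 + 6 + 12 = 39 ≤ 39, interest score 14 + 13 + 13 + 14 + 19 = 73.
Robotics + Databases + Graphics + Algorithms + Compilers: credit hours 9 + 3 + 9 + 6 + 11 = 38 ≤ 39, interest score 14 + 13 + 13 + 14 + 18 = 72.
Best is Robotics, Databases, Graphics, Algorithms, and Vision with total interest score 73.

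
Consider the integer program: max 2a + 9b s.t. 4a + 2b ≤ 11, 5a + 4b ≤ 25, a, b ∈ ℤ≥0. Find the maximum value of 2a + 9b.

45

(a,b)=(0,5): 4·0+2·5=10≤11, 5·0+4·5=20≤25, objective 45.
(a,b)=(0,4): 4·0+2·4=8≤11, 5·0+4·4=16≤25, objective 36.
Maximum is 45 at (a,b)=(0,5).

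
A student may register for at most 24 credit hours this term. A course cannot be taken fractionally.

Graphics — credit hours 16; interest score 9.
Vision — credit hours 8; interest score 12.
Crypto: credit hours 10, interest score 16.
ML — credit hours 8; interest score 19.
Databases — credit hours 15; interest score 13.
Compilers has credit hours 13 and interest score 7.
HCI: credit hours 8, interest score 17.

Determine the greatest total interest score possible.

Crypto + ML: credit hours 10 + 8 = 18 ≤ 24, interest score 16 + 19 = 35.
ML + HCI: credit hours 8 + 8 = 16 ≤ 24, interest score 19 + 17 = 36.
Vision + ML + HCI: credit hours 8 + 8 + 8 = 24 ≤ 24, interest score 12 + 19 + 17 = 48.
Best is Vision, ML, and HCI with total interest score 48.

48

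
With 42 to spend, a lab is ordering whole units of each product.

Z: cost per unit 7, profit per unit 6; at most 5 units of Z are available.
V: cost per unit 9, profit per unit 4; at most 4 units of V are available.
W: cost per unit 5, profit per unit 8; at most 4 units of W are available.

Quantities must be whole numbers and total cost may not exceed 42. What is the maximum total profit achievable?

50

This is a bounded integer knapsack.
W has the best ratio (8/5); taking only W gives at most 4×8 = 32 (stopped by the supply cap of 4).
Mixing does better — 3×Z and 4×W: cost 41 ≤ 42, profit 3·6 + 4·8 = 50.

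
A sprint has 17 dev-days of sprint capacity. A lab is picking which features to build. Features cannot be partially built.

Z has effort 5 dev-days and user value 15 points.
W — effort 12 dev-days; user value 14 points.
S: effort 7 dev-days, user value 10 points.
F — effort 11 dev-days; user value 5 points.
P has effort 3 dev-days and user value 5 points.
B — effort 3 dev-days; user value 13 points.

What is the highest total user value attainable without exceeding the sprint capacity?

Take Z, S, and B: effort 5 + 7 + 3 = 15 ≤ 17, user value 15 + 10 + 13 = 38.
No other feasible combination does better.

38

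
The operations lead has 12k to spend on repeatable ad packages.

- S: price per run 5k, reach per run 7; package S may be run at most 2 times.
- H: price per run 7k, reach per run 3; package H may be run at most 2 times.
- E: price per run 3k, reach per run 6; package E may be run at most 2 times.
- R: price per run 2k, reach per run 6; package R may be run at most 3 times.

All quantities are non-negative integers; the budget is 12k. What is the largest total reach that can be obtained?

Take 2×E and 3×R: price 12 ≤ 12, reach 2·6 + 3·6 = 30.
R has the best ratio (6/2) and is taken to its limit of 3; remaining capacity is filled optimally with the others.

30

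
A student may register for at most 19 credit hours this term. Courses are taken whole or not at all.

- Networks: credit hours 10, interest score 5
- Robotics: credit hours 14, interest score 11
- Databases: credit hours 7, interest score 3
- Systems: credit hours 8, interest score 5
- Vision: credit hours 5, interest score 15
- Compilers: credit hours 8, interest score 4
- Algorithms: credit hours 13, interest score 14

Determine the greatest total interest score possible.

Take Vision and Algorithms: credit hours 5 + 13 = 18 ≤ 19, interest score 15 + 14 = 29.
No other feasible combination does better.

29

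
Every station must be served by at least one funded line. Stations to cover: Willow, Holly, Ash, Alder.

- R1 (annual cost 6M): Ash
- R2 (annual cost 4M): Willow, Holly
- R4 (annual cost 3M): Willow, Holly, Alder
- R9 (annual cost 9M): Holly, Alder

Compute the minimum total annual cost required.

Choose R1 and R4: together they cover Willow, Holly, Ash, Alder — every station.
Total annual cost: 6 + 3 = 9.
No cover costs less than 9.

9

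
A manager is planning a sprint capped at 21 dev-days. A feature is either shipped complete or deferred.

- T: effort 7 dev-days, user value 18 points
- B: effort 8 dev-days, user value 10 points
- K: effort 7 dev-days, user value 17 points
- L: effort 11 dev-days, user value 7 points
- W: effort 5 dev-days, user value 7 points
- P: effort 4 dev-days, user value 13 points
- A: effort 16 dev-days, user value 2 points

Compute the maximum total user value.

Allowing fractional choices, the relaxed optimum would be about 52.2, but features are indivisible.
T + K + W: effort 7 + 7 + 5 = 19 ≤ 21, user value 18 + 17 + 7 = 42.
T + B + P: effort 7 + 8 + 4 = 19 ≤ 21, user value 18 + 10 + 13 = 41.
T + K + P: effort 7 + 7 + 4 = 18 ≤ 21, user value 18 + 17 + 13 = 48.
Best is T, K, and P with total user value 48.

48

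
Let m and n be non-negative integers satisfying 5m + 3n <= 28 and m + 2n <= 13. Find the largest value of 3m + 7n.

Relaxing integrality, the LP optimum is 45.50 at (m,n) = (0, 6.5), which is not an integer point.
(m,n)=(1,6): 5·1+3·6=23≤28, 1·1+2·6=13≤13, objective 45.
(m,n)=(0,6): 5·0+3·6=18≤28, 1·0+2·6=12≤13, objective 42.
The best lattice point is (1,6), giving 45.

45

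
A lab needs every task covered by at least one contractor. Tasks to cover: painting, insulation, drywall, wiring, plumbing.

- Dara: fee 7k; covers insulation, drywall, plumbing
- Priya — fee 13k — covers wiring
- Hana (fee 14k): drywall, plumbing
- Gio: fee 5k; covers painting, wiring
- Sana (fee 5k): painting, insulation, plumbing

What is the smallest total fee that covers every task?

12

This is a weighted set-cover instance.
The greedy cost-per-new-task heuristic would pick Sana, Gio, and Dara for 17, but a cheaper cover exists.
Choose Dara and Gio: together they cover painting, insulation, drywall, wiring, plumbing — every task.
Total fee: 7 + 5 = 12.
No cover costs less than 12.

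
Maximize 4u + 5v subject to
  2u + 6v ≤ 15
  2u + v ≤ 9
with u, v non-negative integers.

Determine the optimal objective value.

(u,v)=(4,1): 2·4+6·1=14≤15, 2·4+1·1=9≤9, objective 21.
(u,v)=(3,1): 2·3+6·1=12≤15, 2·3+1·1=7≤9, objective 17.
(u,v)=(4,0): 2·4+6·0=8≤15, 2·4+1·0=8≤9, objective 16.
(u,v)=(2,1): 2·2+6·1=10≤15, 2·2+1·1=5≤9, objective 13.
The best lattice point is (4,1), giving 21.

21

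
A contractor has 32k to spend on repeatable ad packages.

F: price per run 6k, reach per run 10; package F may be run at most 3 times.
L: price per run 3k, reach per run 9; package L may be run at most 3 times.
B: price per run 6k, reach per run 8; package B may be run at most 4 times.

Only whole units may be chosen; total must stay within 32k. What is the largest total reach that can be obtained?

57

This is a bounded integer knapsack.
Take 3×F and 3×L: price 27 ≤ 32, reach 3·10 + 3·9 = 57.
L has the best ratio (9/3) and is taken to its limit of 3; remaining capacity is filled optimally with the others.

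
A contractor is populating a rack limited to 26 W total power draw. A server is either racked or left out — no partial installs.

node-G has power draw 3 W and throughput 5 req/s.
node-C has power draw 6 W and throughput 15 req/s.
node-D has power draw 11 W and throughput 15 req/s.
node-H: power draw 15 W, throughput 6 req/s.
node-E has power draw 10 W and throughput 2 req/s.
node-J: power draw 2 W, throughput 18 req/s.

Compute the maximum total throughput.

Treat it as a binary knapsack problem.
Allowing fractional choices, the relaxed optimum would be about 54.6, but servers are indivisible.
node-C + node-D + node-J: power draw 6 + 11 + 2 = 19 ≤ 26, throughput 15 + 15 + 18 = 48.
node-G + node-C + node-D + node-J: power draw 3 + 6 + 11 + 2 = 22 ≤ 26, throughput 5 + 15 + 15 + 18 = 53.
Best is node-G, node-C, node-D, and node-J with total throughput 53.

53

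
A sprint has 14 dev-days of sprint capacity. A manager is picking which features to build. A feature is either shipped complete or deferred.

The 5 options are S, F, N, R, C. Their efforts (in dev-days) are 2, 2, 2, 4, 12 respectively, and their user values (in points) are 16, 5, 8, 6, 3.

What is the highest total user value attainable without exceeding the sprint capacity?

35

Take S, F, N, and R: effort 2 + 2 + 2 + 4 = 10 ≤ 14, user value 16 + 5 + 8 + 6 = 35.
No other feasible combination does better.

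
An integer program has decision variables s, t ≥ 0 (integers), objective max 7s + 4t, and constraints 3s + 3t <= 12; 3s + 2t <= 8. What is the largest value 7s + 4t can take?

18

Relaxing integrality, the LP optimum is 18.67 at (s,t) = (2.67, 0), which is not an integer point.
(s,t)=(2,1): 3·2+3·1=9≤12, 3·2+2·1=8≤8, objective 18.
(s,t)=(1,2): 3·1+3·2=9≤12, 3·1+2·2=7≤8, objective 15.
(s,t)=(2,0): 3·2+3·0=6≤12, 3·2+2·0=6≤8, objective 14.
(s,t)=(1,1): 3·1+3·1=6≤12, 3·1+2·1=5≤8, objective 11.
The best lattice point is (2,1), giving 18.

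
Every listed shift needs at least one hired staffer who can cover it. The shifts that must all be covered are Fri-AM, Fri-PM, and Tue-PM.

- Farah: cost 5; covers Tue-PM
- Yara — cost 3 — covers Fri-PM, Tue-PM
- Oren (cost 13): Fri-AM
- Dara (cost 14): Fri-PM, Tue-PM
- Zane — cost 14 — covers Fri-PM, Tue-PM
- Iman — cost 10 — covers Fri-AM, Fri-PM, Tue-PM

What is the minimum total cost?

10

The greedy cost-per-new-shift heuristic would pick Yara and Iman for 13, but a cheaper cover exists.
Iman alone covers Fri-AM, Fri-PM, Tue-PM — every shift.
Total cost: 10.
No cover costs less than 10.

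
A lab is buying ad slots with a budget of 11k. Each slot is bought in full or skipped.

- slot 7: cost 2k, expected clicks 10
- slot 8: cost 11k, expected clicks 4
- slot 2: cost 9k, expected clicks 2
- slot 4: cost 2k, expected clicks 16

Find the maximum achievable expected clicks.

26

Allowing fractional choices, the relaxed optimum would be about 28.5, but ad slots are indivisible.
slot 2 + slot 4: cost 9 + 2 = 11 ≤ 11, expected clicks 2 + 16 = 18.
slot 7 + slot 4: cost 2 + 2 = 4 ≤ 11, expected clicks 10 + 16 = 26.
Best is slot 7 and slot 4 with total expected clicks 26.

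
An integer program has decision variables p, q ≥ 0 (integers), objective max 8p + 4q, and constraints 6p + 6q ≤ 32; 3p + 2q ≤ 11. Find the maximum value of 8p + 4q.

28

Relaxing integrality, the LP optimum is 29.33 at (p,q) = (3.67, 0), which is not an integer point.
(p,q)=(3,1): 6·3+6·1=24≤32, 3·3+2·1=11≤11, objective 28.
(p,q)=(3,0): 6·3+6·0=18≤32, 3·3+2·0=9≤11, objective 24.
(p,q)=(2,2): 6·2+6·2=24≤32, 3·2+2·2=10≤11, objective 24.
Maximum is 28 at (p,q)=(3,1).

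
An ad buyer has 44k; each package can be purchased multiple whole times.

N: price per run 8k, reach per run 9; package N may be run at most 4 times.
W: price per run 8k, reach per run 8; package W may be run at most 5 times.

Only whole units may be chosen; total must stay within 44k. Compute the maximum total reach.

Take 4×N and 1×W: price 40 ≤ 44, reach 4·9 + 1·8 = 44.
N has the best ratio (9/8) and is taken to its limit of 4; remaining capacity is filled optimally with the others.

44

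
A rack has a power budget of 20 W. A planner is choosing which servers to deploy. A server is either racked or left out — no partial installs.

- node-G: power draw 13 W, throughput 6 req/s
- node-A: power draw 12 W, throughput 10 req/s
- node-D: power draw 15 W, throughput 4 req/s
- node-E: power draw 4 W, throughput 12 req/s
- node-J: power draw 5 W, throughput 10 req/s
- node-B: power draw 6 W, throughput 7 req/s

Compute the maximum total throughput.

This is a 0-1 knapsack instance.
Take node-E, node-J, and node-B: power draw 4 + 5 + 6 = 15 ≤ 20, throughput 12 + 10 + 7 = 29.
No other feasible combination does better.

29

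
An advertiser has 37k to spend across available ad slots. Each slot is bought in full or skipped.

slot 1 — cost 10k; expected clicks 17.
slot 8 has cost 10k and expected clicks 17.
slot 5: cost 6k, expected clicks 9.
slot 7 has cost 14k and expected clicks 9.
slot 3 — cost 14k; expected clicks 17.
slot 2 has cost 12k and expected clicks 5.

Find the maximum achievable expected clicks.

This is an integer program with binary decision variables.
Allowing fractional choices, the relaxed optimum would be about 56.4, but ad slots are indivisible.
slot 1 + slot 5 + slot 3: cost 10 + 6 + 14 = 30 ≤ 37, expected clicks 17 + 9 + 17 = 43.
slot 1 + slot 8 + slot 5: cost 10 + 10 + 6 = 26 ≤ 37, expected clicks 17 + 17 + 9 = 43.
slot 1 + slot 8 + slot 3: cost 10 + 10 + 14 = 34 ≤ 37, expected clicks 17 + 17 + 17 = 51.
Best is slot 1, slot 8, and slot 3 with total expected clicks 51.

51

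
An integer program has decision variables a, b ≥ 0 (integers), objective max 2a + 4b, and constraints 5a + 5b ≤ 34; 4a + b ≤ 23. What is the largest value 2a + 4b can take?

24

Relaxing integrality, the LP optimum is 27.20 at (a,b) = (0, 6.8), which is not an integer point.
(a,b)=(0,6): 5·0+5·6=30≤34, 4·0+1·6=6≤23, objective 24.
(a,b)=(1,5): 5·1+5·5=30≤34, 4·1+1·5=9≤23, objective 22.
(a,b)=(0,5): 5·0+5·5=25≤34, 4·0+1·5=5≤23, objective 20.
Maximum is 24 at (a,b)=(0,6).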